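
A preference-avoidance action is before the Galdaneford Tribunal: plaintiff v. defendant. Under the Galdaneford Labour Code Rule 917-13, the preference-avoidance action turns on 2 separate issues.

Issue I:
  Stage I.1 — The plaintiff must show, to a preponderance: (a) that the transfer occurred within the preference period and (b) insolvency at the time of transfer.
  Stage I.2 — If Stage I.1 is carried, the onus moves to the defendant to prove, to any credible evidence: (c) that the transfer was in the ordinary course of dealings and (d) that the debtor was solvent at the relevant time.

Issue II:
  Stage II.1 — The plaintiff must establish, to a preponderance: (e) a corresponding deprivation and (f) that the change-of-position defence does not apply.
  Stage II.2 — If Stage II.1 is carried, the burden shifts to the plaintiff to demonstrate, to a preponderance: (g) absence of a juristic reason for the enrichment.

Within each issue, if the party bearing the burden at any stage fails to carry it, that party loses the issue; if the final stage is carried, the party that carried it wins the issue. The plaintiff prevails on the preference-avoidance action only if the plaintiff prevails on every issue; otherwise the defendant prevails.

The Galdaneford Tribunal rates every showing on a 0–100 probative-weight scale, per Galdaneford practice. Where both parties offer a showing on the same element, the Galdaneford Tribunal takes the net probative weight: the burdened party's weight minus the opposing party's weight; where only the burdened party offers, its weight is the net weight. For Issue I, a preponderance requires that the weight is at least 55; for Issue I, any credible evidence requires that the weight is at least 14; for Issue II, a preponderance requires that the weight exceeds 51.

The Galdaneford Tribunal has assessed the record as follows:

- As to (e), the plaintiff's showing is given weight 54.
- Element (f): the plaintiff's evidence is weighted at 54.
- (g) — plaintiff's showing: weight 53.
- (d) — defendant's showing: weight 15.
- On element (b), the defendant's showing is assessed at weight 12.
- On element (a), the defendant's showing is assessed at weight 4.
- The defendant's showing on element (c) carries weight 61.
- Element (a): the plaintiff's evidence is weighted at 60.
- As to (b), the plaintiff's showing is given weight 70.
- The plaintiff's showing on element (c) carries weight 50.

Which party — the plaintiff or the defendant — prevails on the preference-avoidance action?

plaintiff

— Issue I —
At Stage I.1 the plaintiff must meet a preponderance (weight is at least 55): on (a) the weight is 60 less the opposing 4 gives net 56, ≥ 55, so (a) meets the standard; on (b) the weight is 70 less the opposing 12 gives net 58, which does reach 55, so (b) meets the standard.
  All elements met. The burden passes to the defendant.
At Stage I.2 the defendant must meet any credible evidence (weight is at least 14): on (c) the weight is 61 less the opposing 50 gives net 11, < 14, so (c) does not meet the standard; on (d) the weight is 15, ≥ 14, so (d) meets the standard.
  Not every element is met, so the defendant fails to carry Stage I.2.
The analysis ends at Stage I.2; the plaintiff prevails on this issue.
— Issue II —
Stage II.1 — burden on plaintiff; standard: a preponderance (weight exceeds 51).
    (e): 54 > 51 [met]
    (f): 54 > 51 [met]
  All elements met. The plaintiff retains the burden for Stage II.2.
Stage II.2 — burden on plaintiff; standard: a preponderance (weight exceeds 51).
    (g): 53 > 51 [met]
  Stage II.2 carried; the final stage is satisfied.
All stages carried — the plaintiff prevails on this issue.
Per-issue: Issue I → plaintiff; Issue II → plaintiff. The plaintiff must prevail on every issue; overall, the plaintiff prevails.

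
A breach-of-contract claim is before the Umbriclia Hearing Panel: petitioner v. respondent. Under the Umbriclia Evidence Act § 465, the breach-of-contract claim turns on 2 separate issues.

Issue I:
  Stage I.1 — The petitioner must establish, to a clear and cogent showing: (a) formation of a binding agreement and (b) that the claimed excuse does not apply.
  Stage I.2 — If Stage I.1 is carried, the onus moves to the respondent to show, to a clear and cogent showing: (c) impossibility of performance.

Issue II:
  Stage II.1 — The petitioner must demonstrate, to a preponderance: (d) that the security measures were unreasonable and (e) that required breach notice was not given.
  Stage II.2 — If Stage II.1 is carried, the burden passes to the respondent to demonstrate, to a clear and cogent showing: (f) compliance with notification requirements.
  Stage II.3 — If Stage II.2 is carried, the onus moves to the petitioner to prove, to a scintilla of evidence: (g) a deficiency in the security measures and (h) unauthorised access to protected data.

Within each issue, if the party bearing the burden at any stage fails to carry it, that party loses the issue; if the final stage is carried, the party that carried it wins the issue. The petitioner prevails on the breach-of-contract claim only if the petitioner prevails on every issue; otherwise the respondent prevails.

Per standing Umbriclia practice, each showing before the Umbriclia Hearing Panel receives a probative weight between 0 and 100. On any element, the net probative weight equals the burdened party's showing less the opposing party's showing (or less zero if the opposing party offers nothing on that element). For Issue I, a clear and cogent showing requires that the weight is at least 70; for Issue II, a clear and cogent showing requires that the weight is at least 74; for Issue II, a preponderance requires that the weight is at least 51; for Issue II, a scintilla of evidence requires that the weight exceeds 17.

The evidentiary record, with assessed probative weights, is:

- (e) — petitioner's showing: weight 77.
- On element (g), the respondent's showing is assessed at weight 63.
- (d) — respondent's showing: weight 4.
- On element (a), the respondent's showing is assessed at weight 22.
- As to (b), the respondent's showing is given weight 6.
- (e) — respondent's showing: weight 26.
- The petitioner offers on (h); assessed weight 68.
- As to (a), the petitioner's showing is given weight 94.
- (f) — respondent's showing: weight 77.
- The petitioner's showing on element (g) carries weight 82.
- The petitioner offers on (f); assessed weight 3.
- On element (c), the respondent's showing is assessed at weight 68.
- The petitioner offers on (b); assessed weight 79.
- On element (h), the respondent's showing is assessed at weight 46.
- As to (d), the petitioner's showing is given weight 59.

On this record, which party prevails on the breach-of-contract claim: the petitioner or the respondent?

petitioner

— Issue I —
Stage I.1 (petitioner, a clear and cogent showing, weight is at least 70): (a) net 94−22=72 ≥ 70 — meets; (b) net 79−6=73 ≥ 70 — meets.
  Stage I.1 carried; the burden shifts to the respondent.
Stage I.2 (respondent, a clear and cogent showing, weight is at least 70): (c) 68 < 70 — fails.
  Stage I.2 not carried; the respondent fails its burden.
The petitioner prevails on this issue.
— Issue II —
Stage II.1 (petitioner, a preponderance, weight is at least 51): (d) net 59−4=55 ≥ 51 — meets; (e) net 77−26=51 ≥ 51 — meets.
  All elements met. The burden passes to the respondent.
Stage II.2 (respondent, a clear and cogent showing, weight is at least 74): (f) net 77−3=74 ≥ 74 — meets.
  All elements met. The burden passes to the petitioner.
Stage II.3 (petitioner, a scintilla of evidence, weight exceeds 17): (g) net 82−63=19 > 17 — meets; (h) net 68−46=22 > 17 — meets.
  The petitioner carries the last stage.
All stages carried — the petitioner prevails on this issue.
Per-issue: Issue I → petitioner; Issue II → petitioner. The petitioner must prevail on every issue; overall, the petitioner prevails.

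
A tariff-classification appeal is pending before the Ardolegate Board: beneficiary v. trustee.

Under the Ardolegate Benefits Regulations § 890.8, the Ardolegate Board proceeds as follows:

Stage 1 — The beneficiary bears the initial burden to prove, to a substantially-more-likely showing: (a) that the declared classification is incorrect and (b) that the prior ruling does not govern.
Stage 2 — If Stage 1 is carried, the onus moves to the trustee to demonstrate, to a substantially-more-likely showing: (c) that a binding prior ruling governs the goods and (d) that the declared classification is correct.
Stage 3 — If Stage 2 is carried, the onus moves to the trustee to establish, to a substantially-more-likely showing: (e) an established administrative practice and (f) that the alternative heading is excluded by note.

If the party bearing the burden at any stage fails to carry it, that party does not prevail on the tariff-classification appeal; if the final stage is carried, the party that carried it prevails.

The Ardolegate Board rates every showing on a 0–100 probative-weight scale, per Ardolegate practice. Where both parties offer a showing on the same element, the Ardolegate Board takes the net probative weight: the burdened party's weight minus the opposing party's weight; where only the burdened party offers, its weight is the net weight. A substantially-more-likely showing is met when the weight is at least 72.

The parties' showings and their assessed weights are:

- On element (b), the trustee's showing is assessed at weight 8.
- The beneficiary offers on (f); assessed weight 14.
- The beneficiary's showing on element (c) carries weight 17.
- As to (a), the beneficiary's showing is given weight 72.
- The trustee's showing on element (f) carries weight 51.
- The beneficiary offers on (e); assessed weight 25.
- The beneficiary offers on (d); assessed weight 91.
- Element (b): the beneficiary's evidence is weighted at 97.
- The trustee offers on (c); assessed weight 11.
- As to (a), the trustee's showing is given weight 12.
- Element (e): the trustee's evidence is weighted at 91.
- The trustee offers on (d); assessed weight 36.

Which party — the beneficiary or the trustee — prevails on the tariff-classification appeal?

trustee

Stage 1 (beneficiary, a substantially-more-likely showing, weight is at least 72): (a) net 72−12=60 < 72 — fails; (b) net 97−8=89 ≥ 72 — meets.
  Not every element is met, so the beneficiary fails to carry Stage 1.
The trustee prevails.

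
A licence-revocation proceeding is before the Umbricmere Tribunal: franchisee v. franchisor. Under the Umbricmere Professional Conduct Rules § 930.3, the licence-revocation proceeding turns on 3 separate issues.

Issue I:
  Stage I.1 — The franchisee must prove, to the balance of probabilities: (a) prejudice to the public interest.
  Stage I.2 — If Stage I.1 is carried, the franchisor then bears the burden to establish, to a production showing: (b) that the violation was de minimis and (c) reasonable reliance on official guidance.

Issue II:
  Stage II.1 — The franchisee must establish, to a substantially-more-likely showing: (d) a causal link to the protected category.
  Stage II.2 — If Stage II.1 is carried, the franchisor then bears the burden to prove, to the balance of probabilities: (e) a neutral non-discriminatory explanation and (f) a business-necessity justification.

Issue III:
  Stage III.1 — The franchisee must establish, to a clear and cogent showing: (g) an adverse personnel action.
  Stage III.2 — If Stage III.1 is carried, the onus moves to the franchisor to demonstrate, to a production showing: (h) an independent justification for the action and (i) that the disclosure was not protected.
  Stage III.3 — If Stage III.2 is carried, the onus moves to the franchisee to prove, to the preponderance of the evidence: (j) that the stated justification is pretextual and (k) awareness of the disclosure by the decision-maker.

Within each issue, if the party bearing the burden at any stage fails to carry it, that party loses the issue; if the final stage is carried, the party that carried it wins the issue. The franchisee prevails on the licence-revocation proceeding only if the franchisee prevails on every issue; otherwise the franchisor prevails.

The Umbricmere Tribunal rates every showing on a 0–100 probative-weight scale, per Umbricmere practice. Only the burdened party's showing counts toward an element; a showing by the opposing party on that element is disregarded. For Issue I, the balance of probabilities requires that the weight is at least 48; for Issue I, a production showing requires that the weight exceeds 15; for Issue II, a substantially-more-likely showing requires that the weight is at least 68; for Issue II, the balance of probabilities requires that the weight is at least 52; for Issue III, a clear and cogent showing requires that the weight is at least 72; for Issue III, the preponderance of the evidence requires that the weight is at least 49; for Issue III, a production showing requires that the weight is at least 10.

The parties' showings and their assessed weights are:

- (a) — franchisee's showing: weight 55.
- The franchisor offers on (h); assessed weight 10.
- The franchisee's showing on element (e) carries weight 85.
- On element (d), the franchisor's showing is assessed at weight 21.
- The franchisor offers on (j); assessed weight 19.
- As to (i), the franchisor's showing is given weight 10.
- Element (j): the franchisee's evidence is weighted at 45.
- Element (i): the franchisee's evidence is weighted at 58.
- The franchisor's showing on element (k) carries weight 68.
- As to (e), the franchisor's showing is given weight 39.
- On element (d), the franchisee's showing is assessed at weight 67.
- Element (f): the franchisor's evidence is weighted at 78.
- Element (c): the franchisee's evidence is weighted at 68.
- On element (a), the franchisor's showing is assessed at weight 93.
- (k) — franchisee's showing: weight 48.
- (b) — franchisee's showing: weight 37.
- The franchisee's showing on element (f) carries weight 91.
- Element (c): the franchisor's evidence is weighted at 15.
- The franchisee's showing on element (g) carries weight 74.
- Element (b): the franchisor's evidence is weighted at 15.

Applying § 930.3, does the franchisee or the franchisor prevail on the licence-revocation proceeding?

— Issue I —
Stage I.1 (franchisee, the balance of probabilities, weight is at least 48): (a) 55 (franchisor's 93 disregarded) ≥ 48 — meets.
  Stage I.1 carried; the burden shifts to the franchisor.
Stage I.2 (franchisor, a production showing, weight exceeds 15): (b) 15 (franchisee's 37 disregarded) ≤ 15 — fails; (c) 15 (franchisee's 68 disregarded) ≤ 15 — fails.
  Stage I.2 not carried; the franchisor fails its burden.
So the franchisee prevails on this issue.
— Issue II —
Stage II.1 — burden on franchisee; standard: a substantially-more-likely showing (weight is at least 68).
    (d): 67 (franchisor's 21 disregarded) < 68 [not met]
  Not every element is met, so the franchisee fails to carry Stage II.1.
So the franchisor prevails on this issue.
— Issue III —
Stage III.1 (franchisee, a clear and cogent showing, weight is at least 72): (g) 74 ≥ 72 — meets.
  All elements met. The burden passes to the franchisor.
Stage III.2 (franchisor, a production showing, weight is at least 10): (h) 10 ≥ 10 — meets; (i) 10 (franchisee's 58 disregarded) ≥ 10 — meets.
  Stage III.2 is satisfied; the onus moves to the franchisee.
Stage III.3 (franchisee, the preponderance of the evidence, weight is at least 49): (j) 45 (franchisor's 19 disregarded) < 49 — fails; (k) 48 (franchisor's 68 disregarded) < 49 — fails.
  The franchisee does not carry Stage III.3.
So the franchisor prevails on this issue.
Per-issue: Issue I → franchisee; Issue II → franchisor; Issue III → franchisor. The franchisee must prevail on every issue; overall, the franchisor prevails.

franchisor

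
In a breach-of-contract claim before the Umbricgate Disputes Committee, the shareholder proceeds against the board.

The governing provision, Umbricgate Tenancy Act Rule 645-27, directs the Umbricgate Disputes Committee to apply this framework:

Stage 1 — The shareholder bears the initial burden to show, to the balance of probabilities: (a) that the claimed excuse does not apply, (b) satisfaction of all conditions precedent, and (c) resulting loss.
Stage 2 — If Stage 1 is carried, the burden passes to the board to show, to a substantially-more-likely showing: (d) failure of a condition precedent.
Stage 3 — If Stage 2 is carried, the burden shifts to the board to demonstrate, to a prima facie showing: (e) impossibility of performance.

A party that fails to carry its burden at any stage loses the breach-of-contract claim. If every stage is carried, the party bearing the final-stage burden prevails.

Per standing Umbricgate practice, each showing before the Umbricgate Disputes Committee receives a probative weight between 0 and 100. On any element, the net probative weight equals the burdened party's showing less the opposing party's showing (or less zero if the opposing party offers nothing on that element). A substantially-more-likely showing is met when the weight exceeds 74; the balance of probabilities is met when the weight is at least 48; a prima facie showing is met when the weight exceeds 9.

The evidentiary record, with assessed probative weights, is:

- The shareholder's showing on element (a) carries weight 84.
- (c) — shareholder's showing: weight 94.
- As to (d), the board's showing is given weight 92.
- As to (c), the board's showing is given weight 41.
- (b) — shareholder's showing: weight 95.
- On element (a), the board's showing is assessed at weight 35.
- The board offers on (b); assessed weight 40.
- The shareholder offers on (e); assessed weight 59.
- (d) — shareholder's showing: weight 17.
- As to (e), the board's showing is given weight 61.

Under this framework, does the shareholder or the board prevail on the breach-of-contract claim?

shareholder

Stage 1 (shareholder, the balance of probabilities, weight is at least 48): (a) net 84−35=49 ≥ 48 — meets; (b) net 95−40=55 ≥ 48 — meets; (c) net 94−41=53 ≥ 48 — meets.
  Stage 1 carried; the burden shifts to the board.
Stage 2 (board, a substantially-more-likely showing, weight exceeds 74): (d) net 92−17=75 > 74 — meets.
  All elements met. The board retains the burden for Stage 3.
Stage 3 (board, a prima facie showing, weight exceeds 9): (e) net 61−59=2 ≤ 9 — fails.
  The board does not carry Stage 3.
The analysis ends at Stage 3; the shareholder prevails.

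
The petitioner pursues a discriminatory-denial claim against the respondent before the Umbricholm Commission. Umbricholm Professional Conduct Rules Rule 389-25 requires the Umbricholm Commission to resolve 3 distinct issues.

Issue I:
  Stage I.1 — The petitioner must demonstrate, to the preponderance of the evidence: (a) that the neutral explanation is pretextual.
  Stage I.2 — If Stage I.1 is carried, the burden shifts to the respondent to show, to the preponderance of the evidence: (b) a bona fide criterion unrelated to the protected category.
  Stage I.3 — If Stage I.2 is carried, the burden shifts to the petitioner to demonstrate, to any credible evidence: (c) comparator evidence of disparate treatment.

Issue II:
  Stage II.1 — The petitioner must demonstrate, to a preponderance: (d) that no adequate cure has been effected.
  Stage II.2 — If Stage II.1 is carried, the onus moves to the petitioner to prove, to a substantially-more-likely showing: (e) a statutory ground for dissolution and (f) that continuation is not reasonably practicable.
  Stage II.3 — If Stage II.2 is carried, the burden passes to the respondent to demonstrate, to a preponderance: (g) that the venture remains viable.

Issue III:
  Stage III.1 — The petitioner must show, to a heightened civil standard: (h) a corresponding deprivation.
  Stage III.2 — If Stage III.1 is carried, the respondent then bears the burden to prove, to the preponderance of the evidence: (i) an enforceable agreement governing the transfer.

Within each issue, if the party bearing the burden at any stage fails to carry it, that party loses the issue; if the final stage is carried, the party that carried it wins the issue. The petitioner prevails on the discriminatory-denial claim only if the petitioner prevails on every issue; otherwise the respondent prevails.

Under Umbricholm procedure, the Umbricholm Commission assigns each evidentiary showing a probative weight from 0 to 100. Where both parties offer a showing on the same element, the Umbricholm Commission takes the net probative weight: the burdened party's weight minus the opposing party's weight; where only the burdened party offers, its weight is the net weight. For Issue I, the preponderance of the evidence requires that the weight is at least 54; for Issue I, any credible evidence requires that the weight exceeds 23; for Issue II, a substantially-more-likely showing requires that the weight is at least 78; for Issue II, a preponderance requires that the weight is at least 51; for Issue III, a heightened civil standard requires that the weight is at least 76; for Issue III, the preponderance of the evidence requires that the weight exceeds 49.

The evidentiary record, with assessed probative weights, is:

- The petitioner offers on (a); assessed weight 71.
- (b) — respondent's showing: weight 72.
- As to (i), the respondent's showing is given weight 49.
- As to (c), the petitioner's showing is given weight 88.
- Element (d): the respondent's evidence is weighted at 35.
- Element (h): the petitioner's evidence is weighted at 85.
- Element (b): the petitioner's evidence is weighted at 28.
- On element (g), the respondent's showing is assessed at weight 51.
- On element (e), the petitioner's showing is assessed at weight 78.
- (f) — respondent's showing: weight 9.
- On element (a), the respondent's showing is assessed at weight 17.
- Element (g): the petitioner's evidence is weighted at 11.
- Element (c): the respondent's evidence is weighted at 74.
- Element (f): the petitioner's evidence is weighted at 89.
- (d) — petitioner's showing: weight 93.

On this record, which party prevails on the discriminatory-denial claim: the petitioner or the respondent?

petitioner

— Issue I —
Stage I.1 — burden on petitioner; standard: the preponderance of the evidence (weight is at least 54).
    (a): 71 − 17 = 54 ≥ 54 [met]
  Stage I.1 carried; the burden shifts to the respondent.
Stage I.2 — burden on respondent; standard: the preponderance of the evidence (weight is at least 54).
    (b): 72 − 28 = 44 < 54 [not met]
  Stage I.2 not carried; the respondent fails its burden.
The analysis ends at Stage I.2; the petitioner prevails on this issue.
— Issue II —
Stage II.1 (petitioner, a preponderance, weight is at least 51): (d) net 93−35=58 ≥ 51 — meets.
  Stage II.1 is satisfied; the petitioner continues to bear the burden.
Stage II.2 (petitioner, a substantially-more-likely showing, weight is at least 78): (e) 78 ≥ 78 — meets; (f) net 89−9=80 ≥ 78 — meets.
  The petitioner carries Stage II.2; the respondent now bears the burden.
Stage II.3 (respondent, a preponderance, weight is at least 51): (g) net 51−11=40 < 51 — fails.
  The respondent does not carry Stage II.3.
So the petitioner prevails on this issue.
— Issue III —
At Stage III.1 the petitioner must meet a heightened civil standard (weight is at least 76): on (h) the weight is 85, which does reach 76, so (h) meets the standard.
  Stage III.1 carried; the burden shifts to the respondent.
At Stage III.2 the respondent must meet the preponderance of the evidence (weight exceeds 49): on (i) the weight is 49, which does not exceed 49, so (i) does not meet the standard.
  The respondent does not carry Stage III.2.
So the petitioner prevails on this issue.
Per-issue: Issue I → petitioner; Issue II → petitioner; Issue III → petitioner. The petitioner must prevail on every issue; overall, the petitioner prevails.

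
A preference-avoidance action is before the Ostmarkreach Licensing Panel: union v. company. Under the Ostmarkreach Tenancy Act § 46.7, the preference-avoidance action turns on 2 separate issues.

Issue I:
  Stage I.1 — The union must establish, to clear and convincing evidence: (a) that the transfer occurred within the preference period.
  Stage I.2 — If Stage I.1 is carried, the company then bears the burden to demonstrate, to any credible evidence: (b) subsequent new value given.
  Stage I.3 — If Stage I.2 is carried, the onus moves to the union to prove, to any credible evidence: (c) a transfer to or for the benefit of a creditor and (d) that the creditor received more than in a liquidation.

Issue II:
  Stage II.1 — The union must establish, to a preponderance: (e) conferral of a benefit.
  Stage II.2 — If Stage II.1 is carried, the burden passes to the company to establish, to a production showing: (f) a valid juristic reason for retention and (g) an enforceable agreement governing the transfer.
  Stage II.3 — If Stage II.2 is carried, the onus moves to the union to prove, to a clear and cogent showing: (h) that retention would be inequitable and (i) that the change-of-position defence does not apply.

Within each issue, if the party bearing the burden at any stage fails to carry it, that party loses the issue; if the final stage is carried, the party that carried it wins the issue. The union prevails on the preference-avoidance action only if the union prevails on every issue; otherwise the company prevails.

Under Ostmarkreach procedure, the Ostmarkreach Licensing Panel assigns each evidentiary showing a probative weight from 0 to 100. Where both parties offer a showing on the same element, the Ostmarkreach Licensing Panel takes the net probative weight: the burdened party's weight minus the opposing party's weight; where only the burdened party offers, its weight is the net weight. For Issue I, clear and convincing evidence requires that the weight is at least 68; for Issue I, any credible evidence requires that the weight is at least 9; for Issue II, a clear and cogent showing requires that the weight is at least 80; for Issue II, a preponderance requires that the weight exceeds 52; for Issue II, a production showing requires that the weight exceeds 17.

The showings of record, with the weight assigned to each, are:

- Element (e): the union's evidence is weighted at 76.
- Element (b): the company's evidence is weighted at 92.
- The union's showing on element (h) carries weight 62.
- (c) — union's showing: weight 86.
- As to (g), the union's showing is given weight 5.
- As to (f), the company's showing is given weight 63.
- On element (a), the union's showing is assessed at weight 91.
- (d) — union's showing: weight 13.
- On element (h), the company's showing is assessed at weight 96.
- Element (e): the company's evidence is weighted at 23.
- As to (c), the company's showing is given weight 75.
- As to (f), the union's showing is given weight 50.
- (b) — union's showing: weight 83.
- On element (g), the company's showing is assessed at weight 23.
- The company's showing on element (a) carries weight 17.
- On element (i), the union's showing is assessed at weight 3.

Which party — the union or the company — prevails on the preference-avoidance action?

union

— Issue I —
Stage I.1 (union, clear and convincing evidence, weight is at least 68): (a) net 91−17=74 ≥ 68 — meets.
  The union carries Stage I.1; the company now bears the burden.
Stage I.2 (company, any credible evidence, weight is at least 9): (b) net 92−83=9 ≥ 9 — meets.
  Stage I.2 carried; the burden shifts to the union.
Stage I.3 (union, any credible evidence, weight is at least 9): (c) net 86−75=11 ≥ 9 — meets; (d) 13 ≥ 9 — meets.
  All elements met at the final stage.
All stages carried — the union prevails on this issue.
— Issue II —
Stage II.1 — burden on union; standard: a preponderance (weight exceeds 52).
    (e): 76 − 23 = 53 > 52 [met]
  Stage II.1 carried; the burden shifts to the company.
Stage II.2 — burden on company; standard: a production showing (weight exceeds 17).
    (f): 63 − 50 = 13 ≤ 17 [not met]
    (g): 23 − 5 = 18 > 17 [met]
  The company does not carry Stage II.2.
The analysis ends at Stage II.2; the union prevails on this issue.
Per-issue: Issue I → union; Issue II → union. The union must prevail on every issue; overall, the union prevails.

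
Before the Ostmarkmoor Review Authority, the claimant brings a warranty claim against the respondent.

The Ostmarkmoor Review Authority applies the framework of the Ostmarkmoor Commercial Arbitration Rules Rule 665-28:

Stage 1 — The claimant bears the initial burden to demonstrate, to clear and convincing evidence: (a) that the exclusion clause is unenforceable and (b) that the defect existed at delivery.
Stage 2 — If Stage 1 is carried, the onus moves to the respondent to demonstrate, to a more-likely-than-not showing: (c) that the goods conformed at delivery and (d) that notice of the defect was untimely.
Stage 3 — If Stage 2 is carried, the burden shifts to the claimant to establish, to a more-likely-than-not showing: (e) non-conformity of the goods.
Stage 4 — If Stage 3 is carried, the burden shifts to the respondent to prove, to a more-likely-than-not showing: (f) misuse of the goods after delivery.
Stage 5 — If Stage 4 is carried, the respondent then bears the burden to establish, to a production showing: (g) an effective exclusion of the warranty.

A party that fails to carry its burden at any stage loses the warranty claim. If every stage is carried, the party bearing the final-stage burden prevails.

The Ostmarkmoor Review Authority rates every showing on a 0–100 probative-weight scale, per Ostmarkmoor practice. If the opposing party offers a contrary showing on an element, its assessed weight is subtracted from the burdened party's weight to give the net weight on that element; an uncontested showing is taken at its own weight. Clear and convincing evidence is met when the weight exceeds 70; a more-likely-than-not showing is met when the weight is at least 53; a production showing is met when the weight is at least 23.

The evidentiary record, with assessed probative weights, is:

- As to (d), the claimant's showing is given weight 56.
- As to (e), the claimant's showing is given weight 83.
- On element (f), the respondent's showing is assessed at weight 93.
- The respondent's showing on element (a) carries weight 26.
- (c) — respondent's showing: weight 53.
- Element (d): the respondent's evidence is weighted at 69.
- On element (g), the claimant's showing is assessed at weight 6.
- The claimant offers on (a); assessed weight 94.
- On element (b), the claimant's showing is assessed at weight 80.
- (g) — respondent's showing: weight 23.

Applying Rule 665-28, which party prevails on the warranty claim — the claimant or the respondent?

Stage 1 (claimant, clear and convincing evidence, weight exceeds 70): (a) net 94−26=68 ≤ 70 — fails; (b) 80 > 70 — meets.
  Not every element is met, so the claimant fails to carry Stage 1.
The analysis ends at Stage 1; the respondent prevails.

respondent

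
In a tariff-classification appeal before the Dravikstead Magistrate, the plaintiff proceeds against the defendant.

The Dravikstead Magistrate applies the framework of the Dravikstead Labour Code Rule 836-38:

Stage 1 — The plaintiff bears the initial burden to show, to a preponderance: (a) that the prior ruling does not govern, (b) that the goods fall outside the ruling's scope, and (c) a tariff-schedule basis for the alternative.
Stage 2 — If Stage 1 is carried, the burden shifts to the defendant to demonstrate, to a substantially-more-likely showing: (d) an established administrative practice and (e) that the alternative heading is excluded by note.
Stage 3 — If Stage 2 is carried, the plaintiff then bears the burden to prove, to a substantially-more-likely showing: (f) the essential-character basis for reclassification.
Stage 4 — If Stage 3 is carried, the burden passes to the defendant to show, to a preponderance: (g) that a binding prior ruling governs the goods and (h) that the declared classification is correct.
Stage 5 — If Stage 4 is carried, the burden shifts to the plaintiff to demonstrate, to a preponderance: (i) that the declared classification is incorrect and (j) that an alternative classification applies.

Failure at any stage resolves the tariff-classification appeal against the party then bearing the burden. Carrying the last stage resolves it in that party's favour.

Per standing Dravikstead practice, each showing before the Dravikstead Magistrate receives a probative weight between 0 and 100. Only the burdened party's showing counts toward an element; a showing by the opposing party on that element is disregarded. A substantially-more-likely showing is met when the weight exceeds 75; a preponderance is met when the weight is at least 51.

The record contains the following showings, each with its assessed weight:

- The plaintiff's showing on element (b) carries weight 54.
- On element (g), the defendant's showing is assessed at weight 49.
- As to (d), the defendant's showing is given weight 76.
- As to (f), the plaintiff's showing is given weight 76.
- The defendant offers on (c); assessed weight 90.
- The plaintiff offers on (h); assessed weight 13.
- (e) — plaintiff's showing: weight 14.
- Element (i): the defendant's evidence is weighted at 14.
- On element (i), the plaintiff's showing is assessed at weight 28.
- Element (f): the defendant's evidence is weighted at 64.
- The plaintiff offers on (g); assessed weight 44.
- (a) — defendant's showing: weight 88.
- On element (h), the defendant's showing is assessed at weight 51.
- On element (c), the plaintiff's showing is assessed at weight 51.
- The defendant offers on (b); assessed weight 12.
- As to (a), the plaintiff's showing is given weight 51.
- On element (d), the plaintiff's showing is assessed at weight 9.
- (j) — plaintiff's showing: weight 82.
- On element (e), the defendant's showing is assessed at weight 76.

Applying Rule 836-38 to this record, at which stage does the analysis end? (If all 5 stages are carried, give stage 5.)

stage 4

Stage 1 — burden on plaintiff; standard: a preponderance (weight is at least 51).
    (a): 51 (defendant's 88 disregarded) ≥ 51 [met]
    (b): 54 (defendant's 12 disregarded) ≥ 51 [met]
    (c): 51 (defendant's 90 disregarded) ≥ 51 [met]
  The plaintiff carries Stage 1; the defendant now bears the burden.
Stage 2 — burden on defendant; standard: a substantially-more-likely showing (weight exceeds 75).
    (d): 76 (plaintiff's 9 disregarded) > 75 [met]
    (e): 76 (plaintiff's 14 disregarded) > 75 [met]
  Stage 2 is satisfied; the onus moves to the plaintiff.
Stage 3 — burden on plaintiff; standard: a substantially-more-likely showing (weight exceeds 75).
    (f): 76 (defendant's 64 disregarded) > 75 [met]
  Stage 3 carried; the burden shifts to the defendant.
Stage 4 — burden on defendant; standard: a preponderance (weight is at least 51).
    (g): 49 (plaintiff's 44 disregarded) < 51 [not met]
    (h): 51 (plaintiff's 13 disregarded) ≥ 51 [met]
  The defendant does not carry Stage 4.
The plaintiff prevails.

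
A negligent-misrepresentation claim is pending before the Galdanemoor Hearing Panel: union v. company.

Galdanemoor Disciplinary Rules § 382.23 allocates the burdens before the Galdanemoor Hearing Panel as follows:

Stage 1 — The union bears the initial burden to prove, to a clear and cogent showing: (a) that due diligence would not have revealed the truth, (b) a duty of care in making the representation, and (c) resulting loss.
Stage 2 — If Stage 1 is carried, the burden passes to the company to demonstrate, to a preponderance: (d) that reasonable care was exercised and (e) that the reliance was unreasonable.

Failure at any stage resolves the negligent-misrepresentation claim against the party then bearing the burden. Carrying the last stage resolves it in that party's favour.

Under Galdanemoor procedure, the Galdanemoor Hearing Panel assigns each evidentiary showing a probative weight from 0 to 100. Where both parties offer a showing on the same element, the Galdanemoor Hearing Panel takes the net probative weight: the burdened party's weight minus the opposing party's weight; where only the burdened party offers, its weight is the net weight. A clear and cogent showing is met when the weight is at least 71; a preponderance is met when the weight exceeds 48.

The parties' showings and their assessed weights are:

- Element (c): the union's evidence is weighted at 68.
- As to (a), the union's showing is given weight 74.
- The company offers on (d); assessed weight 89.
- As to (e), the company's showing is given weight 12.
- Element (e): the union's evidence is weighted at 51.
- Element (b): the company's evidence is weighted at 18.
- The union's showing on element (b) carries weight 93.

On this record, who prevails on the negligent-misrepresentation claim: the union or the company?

Stage 1 (union, a clear and cogent showing, weight is at least 71): (a) 74 ≥ 71 — meets; (b) net 93−18=75 ≥ 71 — meets; (c) 68 < 71 — fails.
  The union does not carry Stage 1.
The analysis ends at Stage 1; the company prevails.

company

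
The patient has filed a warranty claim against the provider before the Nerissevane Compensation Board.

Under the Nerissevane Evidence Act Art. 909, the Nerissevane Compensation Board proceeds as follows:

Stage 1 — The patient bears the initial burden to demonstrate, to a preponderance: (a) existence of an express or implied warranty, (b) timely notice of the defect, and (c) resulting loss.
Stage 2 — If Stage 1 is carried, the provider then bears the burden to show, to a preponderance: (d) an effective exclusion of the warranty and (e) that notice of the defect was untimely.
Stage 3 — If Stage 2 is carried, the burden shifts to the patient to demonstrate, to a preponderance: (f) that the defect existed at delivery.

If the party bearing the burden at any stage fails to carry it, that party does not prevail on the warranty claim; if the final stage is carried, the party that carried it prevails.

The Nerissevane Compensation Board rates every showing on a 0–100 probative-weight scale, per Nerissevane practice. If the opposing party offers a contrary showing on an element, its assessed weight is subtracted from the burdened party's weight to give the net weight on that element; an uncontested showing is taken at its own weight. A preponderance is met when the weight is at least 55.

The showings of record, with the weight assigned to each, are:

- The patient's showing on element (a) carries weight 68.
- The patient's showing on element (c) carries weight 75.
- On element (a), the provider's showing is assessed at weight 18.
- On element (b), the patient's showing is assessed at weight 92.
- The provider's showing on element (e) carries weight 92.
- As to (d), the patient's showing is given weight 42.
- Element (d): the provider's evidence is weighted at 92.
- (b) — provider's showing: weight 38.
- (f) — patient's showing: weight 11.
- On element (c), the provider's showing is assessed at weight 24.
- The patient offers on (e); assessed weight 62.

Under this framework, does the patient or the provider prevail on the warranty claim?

provider

At Stage 1 the patient must meet a preponderance (weight is at least 55): on (a) the weight is 68 less the opposing 18 gives net 50, which does not reach 55, so (a) does not meet the standard; on (b) the weight is 92 less the opposing 38 gives net 54, < 55, so (b) does not meet the standard; on (c) the weight is 75 less the opposing 24 gives net 51, < 55, so (c) does not meet the standard.
  Not every element is met, so the patient fails to carry Stage 1.
The analysis ends at Stage 1; the provider prevails.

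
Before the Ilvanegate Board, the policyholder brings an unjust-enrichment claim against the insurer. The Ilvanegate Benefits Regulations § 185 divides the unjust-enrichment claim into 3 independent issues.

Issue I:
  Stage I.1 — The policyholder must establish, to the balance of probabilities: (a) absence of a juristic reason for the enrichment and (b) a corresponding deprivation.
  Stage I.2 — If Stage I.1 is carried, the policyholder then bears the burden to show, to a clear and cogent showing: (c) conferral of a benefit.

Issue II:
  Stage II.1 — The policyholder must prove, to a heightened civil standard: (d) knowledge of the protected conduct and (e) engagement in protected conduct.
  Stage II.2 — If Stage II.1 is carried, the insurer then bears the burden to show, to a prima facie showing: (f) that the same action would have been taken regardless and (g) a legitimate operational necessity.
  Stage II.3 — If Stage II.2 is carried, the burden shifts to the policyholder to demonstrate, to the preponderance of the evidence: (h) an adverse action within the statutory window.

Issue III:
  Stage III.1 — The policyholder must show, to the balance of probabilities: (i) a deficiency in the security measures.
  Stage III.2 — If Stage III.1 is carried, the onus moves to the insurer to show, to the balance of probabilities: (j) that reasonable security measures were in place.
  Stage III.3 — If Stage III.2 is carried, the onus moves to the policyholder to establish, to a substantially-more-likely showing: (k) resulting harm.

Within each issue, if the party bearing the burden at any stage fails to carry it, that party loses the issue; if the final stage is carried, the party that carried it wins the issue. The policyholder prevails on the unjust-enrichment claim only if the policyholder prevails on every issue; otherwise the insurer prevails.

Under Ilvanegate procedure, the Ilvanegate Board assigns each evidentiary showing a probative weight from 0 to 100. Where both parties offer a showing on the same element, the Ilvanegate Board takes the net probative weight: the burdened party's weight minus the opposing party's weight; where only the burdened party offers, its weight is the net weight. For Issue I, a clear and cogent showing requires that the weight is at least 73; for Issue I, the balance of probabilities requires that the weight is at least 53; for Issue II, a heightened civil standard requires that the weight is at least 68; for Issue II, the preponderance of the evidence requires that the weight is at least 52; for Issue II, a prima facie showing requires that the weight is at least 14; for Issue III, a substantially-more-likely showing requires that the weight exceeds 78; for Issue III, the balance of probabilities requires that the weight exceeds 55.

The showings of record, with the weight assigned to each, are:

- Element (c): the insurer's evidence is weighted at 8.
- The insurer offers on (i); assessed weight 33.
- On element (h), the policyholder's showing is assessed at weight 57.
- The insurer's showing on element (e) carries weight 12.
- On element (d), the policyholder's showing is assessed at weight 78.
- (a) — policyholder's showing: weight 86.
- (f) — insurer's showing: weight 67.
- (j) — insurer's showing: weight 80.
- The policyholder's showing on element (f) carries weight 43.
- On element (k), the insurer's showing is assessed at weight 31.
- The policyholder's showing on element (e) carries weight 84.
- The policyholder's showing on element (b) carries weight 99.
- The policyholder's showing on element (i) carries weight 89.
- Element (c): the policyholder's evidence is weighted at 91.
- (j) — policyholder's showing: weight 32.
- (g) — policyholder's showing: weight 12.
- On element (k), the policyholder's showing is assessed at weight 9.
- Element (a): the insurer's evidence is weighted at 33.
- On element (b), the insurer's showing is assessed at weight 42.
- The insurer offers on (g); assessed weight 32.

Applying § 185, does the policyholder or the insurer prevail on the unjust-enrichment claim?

policyholder

— Issue I —
At Stage I.1 the policyholder must meet the balance of probabilities (weight is at least 53): on (a) the weight is 86 less the opposing 33 gives net 53, which does reach 53, so (a) meets the standard; on (b) the weight is 99 less the opposing 42 gives net 57, which does reach 53, so (b) meets the standard.
  All elements met. The policyholder retains the burden for Stage I.2.
At Stage I.2 the policyholder must meet a clear and cogent showing (weight is at least 73): on (c) the weight is 91 less the opposing 8 gives net 83, ≥ 73, so (c) meets the standard.
  All elements met at the final stage.
All stages carried — the policyholder prevails on this issue.
— Issue II —
At Stage II.1 the policyholder must meet a heightened civil standard (weight is at least 68): on (d) the weight is 78, which does reach 68, so (d) meets the standard; on (e) the weight is 84 less the opposing 12 gives net 72, which does reach 68, so (e) meets the standard.
  Stage II.1 carried; the burden shifts to the insurer.
At Stage II.2 the insurer must meet a prima facie showing (weight is at least 14): on (f) the weight is 67 less the opposing 43 gives net 24, ≥ 14, so (f) meets the standard; on (g) the weight is 32 less the opposing 12 gives net 20, which does reach 14, so (g) meets the standard.
  Stage II.2 is satisfied; the onus moves to the policyholder.
At Stage II.3 the policyholder must meet the preponderance of the evidence (weight is at least 52): on (h) the weight is 57, which does reach 52, so (h) meets the standard.
  The policyholder carries the last stage.
Every stage carried; the policyholder prevails on this issue.
— Issue III —
Stage III.1 — burden on policyholder; standard: the balance of probabilities (weight exceeds 55).
    (i): 89 − 33 = 56 > 55 [met]
  Stage III.1 is satisfied; the onus moves to the insurer.
Stage III.2 — burden on insurer; standard: the balance of probabilities (weight exceeds 55).
    (j): 80 − 32 = 48 ≤ 55 [not met]
  The insurer does not carry Stage III.2.
The analysis ends at Stage III.2; the policyholder prevails on this issue.
Per-issue: Issue I → policyholder; Issue II → policyholder; Issue III → policyholder. The policyholder must prevail on every issue; overall, the policyholder prevails.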